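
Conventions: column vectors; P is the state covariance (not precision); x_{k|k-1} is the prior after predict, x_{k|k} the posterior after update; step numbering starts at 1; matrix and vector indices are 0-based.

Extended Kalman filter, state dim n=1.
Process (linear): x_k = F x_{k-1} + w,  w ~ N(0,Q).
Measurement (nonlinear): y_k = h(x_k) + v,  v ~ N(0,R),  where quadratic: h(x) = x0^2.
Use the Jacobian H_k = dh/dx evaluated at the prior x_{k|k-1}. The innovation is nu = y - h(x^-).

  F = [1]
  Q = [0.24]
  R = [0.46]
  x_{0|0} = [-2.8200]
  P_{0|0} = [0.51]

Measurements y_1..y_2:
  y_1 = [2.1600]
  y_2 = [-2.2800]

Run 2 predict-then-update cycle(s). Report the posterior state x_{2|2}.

x_post = [-0.4631]

step 1: x^-=[-2.8200]  P^-=[0.7500]  H_jac=[-5.6400]  S=[24.3172]  K=[-0.1740]  nu=[-5.7924]  x^+=[-1.8124]  P^+=[0.0142]
step 2: x^-=[-1.8124]  P^-=[0.2542]  H_jac=[-3.6248]  S=[3.7998]  K=[-0.2425]  nu=[-5.5648]  x^+=[-0.4631]  P^+=[0.0308]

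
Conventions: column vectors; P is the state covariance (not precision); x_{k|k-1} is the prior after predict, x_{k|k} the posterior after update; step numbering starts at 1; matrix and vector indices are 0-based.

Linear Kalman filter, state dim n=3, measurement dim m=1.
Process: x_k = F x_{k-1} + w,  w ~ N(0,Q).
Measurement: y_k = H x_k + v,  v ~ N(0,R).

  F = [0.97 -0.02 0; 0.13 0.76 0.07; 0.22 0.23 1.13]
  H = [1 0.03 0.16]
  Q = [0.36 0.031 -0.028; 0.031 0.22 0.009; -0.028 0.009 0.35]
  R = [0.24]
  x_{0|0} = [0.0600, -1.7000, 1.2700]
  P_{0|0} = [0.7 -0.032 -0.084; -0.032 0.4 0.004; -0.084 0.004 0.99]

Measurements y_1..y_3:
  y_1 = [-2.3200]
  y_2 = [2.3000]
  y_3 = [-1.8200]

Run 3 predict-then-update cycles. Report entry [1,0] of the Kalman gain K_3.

K[1,0] = 0.1226

step 1: x^-=[0.0922, -1.1953, 1.0573]  P^-=[1.0200 0.0840 0.0204; 0.0840 0.4603 0.1608; 0.0204 0.1608 1.6262]  S=[1.3152]  K=[0.7800; 0.0939; 0.2170]  nu=[-2.5455]  x^+=[-1.8932, -1.4344, 0.5049]  P^+=[0.2199 -0.0124 -0.2022; -0.0124 0.4487 0.1340; -0.2022 0.1340 1.5643]
step 2: x^-=[-1.8078, -1.3009, -0.1759]  P^-=[0.5676 0.0289 -0.2105; 0.0289 0.4987 0.2994; -0.2105 0.2994 2.3497]  S=[0.8054]  K=[0.6640; 0.1140; 0.2165]  nu=[4.1749]  x^+=[0.9642, -0.8251, 0.7282]  P^+=[0.2125 -0.0320 -0.3263; -0.0320 0.4882 0.2796; -0.3263 0.2796 2.3119]
step 3: x^-=[0.9518, -0.4508, 0.8452]  P^-=[0.5614 0.0043 -0.3559; 0.0043 0.5344 0.4686; -0.3559 0.4686 3.3181]  S=[0.7777]  K=[0.6488; 0.1226; 0.2431]  nu=[-2.8935]  x^+=[-0.9256, -0.8054, 0.1418]  P^+=[0.2340 -0.0575 -0.4786; -0.0575 0.5227 0.4454; -0.4786 0.4454 3.2721]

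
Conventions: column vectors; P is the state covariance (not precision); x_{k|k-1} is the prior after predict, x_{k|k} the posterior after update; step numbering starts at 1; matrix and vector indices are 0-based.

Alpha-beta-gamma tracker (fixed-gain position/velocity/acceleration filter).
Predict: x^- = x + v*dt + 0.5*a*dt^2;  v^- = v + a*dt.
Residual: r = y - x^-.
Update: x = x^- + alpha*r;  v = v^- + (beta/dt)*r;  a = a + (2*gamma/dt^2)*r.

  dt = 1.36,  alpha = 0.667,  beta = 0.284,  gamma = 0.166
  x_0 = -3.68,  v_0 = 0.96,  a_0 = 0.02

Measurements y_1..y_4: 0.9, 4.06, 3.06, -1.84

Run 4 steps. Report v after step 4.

step 1: x_pred=-2.3559  r=3.2559  x^+=-0.1842  v^+=1.6671  a^+=0.6044
step 2: x_pred=2.6420  r=1.4180  x^+=3.5878  v^+=2.7852  a^+=0.8590
step 3: x_pred=8.1701  r=-5.1101  x^+=4.7617  v^+=2.8863  a^+=-0.0583
step 4: x_pred=8.6331  r=-10.4731  x^+=1.6475  v^+=0.6200  a^+=-1.9382

v_post = 0.6200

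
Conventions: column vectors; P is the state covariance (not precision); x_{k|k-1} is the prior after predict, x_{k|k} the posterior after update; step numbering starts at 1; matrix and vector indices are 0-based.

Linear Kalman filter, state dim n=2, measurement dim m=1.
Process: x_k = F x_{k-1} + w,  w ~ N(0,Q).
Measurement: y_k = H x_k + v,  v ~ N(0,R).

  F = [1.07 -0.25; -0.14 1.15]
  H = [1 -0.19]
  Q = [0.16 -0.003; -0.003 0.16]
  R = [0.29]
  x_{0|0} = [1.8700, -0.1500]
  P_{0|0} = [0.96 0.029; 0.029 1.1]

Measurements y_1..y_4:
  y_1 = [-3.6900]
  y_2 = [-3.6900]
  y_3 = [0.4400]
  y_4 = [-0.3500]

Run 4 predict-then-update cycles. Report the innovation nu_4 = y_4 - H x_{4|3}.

innov = [0.7814]

step 1: x^-=[2.0384, -0.4343]  P^-=[1.3123 -0.4264; -0.4264 1.6242]  S=[1.8230]  K=[0.7643; -0.4032]  nu=[-5.8109]  x^+=[-2.4030, 1.9084]  P^+=[0.2474 0.1354; 0.1354 1.3279]
step 2: x^-=[-3.0483, 2.5311]  P^-=[0.4538 -0.2505; -0.2505 1.8774]  S=[0.9067]  K=[0.5529; -0.6697]  nu=[-0.1608]  x^+=[-3.1372, 2.6388]  P^+=[0.1766 0.0853; 0.0853 1.4708]
step 3: x^-=[-4.0165, 3.4738]  P^-=[0.4084 -0.3444; -0.3444 2.0811]  S=[0.9045]  K=[0.5239; -0.8180]  nu=[5.1165]  x^+=[-1.3357, -0.7115]  P^+=[0.1602 0.0432; 0.0432 1.4760]
step 4: x^-=[-1.2514, -0.6312]  P^-=[0.4125 -0.3966; -0.3966 2.1012]  S=[0.9291]  K=[0.5251; -0.8566]  nu=[0.7814]  x^+=[-0.8410, -1.3006]  P^+=[0.1563 0.0213; 0.0213 1.4194]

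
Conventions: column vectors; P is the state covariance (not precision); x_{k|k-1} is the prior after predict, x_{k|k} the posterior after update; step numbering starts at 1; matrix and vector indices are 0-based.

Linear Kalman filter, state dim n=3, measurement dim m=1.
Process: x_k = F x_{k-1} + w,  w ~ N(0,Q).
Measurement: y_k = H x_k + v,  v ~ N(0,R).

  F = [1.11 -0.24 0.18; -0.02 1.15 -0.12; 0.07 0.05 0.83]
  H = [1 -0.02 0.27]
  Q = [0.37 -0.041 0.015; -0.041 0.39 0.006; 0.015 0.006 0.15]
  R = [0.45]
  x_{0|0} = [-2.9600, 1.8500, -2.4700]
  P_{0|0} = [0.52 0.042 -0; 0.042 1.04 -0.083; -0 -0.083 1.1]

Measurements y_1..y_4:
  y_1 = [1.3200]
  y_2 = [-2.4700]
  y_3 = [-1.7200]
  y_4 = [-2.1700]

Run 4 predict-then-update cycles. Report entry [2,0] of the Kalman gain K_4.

K[2,0] = 0.0481

step 1: x^-=[-4.1742, 2.4831, -2.1648]  P^-=[1.0910 -0.3291 0.2247; -0.3291 1.8024 -0.1199; 0.2247 -0.1199 0.9063]  S=[1.7436]  K=[0.6643; -0.2280; 0.2706]  nu=[6.1284]  x^+=[-0.1031, 1.0859, -0.5066]  P^+=[0.3216 -0.0650 -0.0887; -0.0650 1.7118 -0.0123; -0.0887 -0.0123 0.7787]
step 2: x^-=[-0.4663, 1.3117, -0.3734]  P^-=[0.8903 -0.6115 0.0527; -0.6115 2.6712 0.0118; 0.0527 0.0118 0.6805]  S=[1.4438]  K=[0.6350; -0.4583; 0.1636]  nu=[-1.8767]  x^+=[-1.6579, 2.1718, -0.6805]  P^+=[0.3082 -0.1913 -0.0973; -0.1913 2.3679 0.1201; -0.0973 0.1201 0.6418]
step 3: x^-=[-2.4840, 2.6124, -0.5722]  P^-=[0.9596 -0.9187 -0.0147; -0.9187 3.5061 0.1789; -0.0147 0.1789 0.5969]  S=[1.4814]  K=[0.6575; -0.6349; 0.0965]  nu=[0.9708]  x^+=[-1.8458, 1.9960, -0.4786]  P^+=[0.3192 -0.3003 -0.1086; -0.3003 2.9089 0.2697; -0.1086 0.2697 0.5831]
step 4: x^-=[-2.6140, 2.3898, -0.4266]  P^-=[1.0430 -1.1699 -0.0723; -1.1699 4.1844 0.3493; -0.0723 0.3493 0.5682]  S=[1.5401]  K=[0.6798; -0.7527; 0.0481]  nu=[0.6070]  x^+=[-2.2014, 1.9329, -0.3974]  P^+=[0.3314 -0.3819 -0.1227; -0.3819 3.3118 0.4051; -0.1227 0.4051 0.5646]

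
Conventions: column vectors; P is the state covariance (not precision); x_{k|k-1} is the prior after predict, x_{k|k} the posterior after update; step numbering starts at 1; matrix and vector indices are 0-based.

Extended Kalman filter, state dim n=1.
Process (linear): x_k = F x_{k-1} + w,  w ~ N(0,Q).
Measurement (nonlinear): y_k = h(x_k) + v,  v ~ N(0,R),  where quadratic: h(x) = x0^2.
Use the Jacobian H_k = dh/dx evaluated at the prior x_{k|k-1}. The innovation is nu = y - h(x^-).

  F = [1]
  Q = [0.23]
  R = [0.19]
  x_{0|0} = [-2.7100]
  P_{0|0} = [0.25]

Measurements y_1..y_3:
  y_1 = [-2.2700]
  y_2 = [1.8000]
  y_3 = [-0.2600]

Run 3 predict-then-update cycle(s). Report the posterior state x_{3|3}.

step 1: x^-=[-2.7100]  P^-=[0.4800]  H_jac=[-5.4200]  S=[14.2907]  K=[-0.1820]  nu=[-9.6141]  x^+=[-0.9598]  P^+=[0.0064]
step 2: x^-=[-0.9598]  P^-=[0.2364]  H_jac=[-1.9195]  S=[1.0610]  K=[-0.4277]  nu=[0.8789]  x^+=[-1.3356]  P^+=[0.0423]
step 3: x^-=[-1.3356]  P^-=[0.2723]  H_jac=[-2.6712]  S=[2.1332]  K=[-0.3410]  nu=[-2.0439]  x^+=[-0.6386]  P^+=[0.0243]

x_post = [-0.6386]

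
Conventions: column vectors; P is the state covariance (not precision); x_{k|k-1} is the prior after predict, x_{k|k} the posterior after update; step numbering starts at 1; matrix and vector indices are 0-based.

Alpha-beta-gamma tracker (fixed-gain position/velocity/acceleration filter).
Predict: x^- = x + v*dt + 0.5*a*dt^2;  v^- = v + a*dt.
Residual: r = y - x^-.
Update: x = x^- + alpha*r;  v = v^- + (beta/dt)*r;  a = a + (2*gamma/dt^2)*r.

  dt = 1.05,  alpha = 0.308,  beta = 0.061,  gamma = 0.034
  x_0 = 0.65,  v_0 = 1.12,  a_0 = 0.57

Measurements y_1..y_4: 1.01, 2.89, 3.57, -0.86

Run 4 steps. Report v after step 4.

step 1: x_pred=2.1402  r=-1.1302  x^+=1.7921  v^+=1.6528  a^+=0.5003
step 2: x_pred=3.8034  r=-0.9134  x^+=3.5221  v^+=2.1251  a^+=0.4440
step 3: x_pred=5.9981  r=-2.4281  x^+=5.2503  v^+=2.4502  a^+=0.2942
step 4: x_pred=7.9851  r=-8.8451  x^+=5.2608  v^+=2.2452  a^+=-0.2514

v_post = 2.2452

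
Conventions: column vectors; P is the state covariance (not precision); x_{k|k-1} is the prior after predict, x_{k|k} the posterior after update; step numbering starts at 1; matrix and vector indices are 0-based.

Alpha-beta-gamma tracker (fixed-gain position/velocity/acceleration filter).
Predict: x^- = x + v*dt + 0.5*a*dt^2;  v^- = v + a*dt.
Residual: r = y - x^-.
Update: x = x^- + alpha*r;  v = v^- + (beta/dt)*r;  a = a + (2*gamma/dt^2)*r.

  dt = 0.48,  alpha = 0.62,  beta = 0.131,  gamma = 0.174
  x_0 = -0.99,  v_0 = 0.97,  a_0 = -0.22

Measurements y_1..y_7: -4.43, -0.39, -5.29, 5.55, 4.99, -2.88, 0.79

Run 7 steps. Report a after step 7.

a_post = -7.2534

step 1: x_pred=-0.5497  r=-3.8803  x^+=-2.9555  v^+=-0.1946  a^+=-6.0808
step 2: x_pred=-3.7494  r=3.3594  x^+=-1.6666  v^+=-2.1965  a^+=-1.0067
step 3: x_pred=-2.8369  r=-2.4531  x^+=-4.3578  v^+=-3.3492  a^+=-4.7119
step 4: x_pred=-6.5083  r=12.0583  x^+=0.9679  v^+=-2.3201  a^+=13.5011
step 5: x_pred=1.4096  r=3.5804  x^+=3.6294  v^+=5.1376  a^+=18.9090
step 6: x_pred=8.2738  r=-11.1538  x^+=1.3584  v^+=11.1699  a^+=2.0621
step 7: x_pred=6.9576  r=-6.1676  x^+=3.1337  v^+=10.4765  a^+=-7.2534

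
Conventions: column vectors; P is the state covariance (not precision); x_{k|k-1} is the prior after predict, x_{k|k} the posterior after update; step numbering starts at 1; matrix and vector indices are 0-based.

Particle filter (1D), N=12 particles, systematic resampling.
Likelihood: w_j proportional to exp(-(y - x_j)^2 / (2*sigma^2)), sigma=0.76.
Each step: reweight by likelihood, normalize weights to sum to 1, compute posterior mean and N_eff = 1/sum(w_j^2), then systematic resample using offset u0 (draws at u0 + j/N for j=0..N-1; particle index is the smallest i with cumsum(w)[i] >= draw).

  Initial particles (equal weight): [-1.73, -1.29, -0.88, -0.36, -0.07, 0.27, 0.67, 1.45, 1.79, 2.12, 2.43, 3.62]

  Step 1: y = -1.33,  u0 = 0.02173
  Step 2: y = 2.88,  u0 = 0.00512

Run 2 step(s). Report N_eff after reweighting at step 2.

N_eff = 1.9115

step 1: w=[0.2455, 0.2816, 0.2366, 0.1249, 0.0713, 0.0307, 0.0088, 0.0004, 0.0001, 0.0000, 0.0000, 0.0000]  mean=-1.0313  Neff=4.6022  idx=[0, 0, 0, 1, 1, 1, 1, 2, 2, 3, 3, 4]
step 2: w=[0.0000, 0.0000, 0.0000, 0.0004, 0.0004, 0.0004, 0.0004, 0.0063, 0.0063, 0.1465, 0.1465, 0.6929]  mean=-0.1670  Neff=1.9115  idx=[7, 9, 10, 10, 11, 11, 11, 11, 11, 11, 11, 11]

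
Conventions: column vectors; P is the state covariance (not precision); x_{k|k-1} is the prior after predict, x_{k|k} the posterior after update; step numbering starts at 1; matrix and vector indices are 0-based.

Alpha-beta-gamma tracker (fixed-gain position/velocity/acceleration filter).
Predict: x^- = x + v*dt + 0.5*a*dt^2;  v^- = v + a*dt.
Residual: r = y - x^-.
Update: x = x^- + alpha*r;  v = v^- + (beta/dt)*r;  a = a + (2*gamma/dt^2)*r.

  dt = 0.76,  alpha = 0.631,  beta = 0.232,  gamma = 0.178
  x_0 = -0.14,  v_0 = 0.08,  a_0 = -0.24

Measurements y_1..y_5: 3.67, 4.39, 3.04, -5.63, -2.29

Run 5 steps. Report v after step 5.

v_post = -5.9489

step 1: x_pred=-0.1485  r=3.8185  x^+=2.2610  v^+=1.0633  a^+=2.1135
step 2: x_pred=3.6794  r=0.7106  x^+=4.1278  v^+=2.8864  a^+=2.5515
step 3: x_pred=7.0584  r=-4.0184  x^+=4.5228  v^+=3.5989  a^+=0.0748
step 4: x_pred=7.2795  r=-12.9095  x^+=-0.8664  v^+=-0.2851  a^+=-7.8819
step 5: x_pred=-3.3593  r=1.0693  x^+=-2.6846  v^+=-5.9489  a^+=-7.2228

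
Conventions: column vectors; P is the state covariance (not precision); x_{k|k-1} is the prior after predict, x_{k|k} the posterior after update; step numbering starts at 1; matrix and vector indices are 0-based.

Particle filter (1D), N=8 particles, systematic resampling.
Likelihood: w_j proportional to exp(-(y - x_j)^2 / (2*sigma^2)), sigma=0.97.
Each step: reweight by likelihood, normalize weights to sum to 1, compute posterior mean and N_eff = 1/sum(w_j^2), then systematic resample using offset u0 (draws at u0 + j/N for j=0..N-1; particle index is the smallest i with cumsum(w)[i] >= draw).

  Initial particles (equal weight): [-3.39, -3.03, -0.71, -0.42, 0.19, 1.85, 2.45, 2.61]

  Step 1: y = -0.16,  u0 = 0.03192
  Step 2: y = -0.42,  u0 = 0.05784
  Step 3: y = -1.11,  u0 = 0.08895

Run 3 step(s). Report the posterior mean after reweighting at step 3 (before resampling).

step 1: w=[0.0013, 0.0043, 0.2906, 0.3292, 0.3198, 0.0399, 0.0091, 0.0058]  mean=-0.1901  Neff=3.3692  idx=[2, 2, 2, 3, 3, 4, 4, 4]
step 2: w=[0.1305, 0.1305, 0.1305, 0.1364, 0.1364, 0.1119, 0.1119, 0.1119]  mean=-0.3286  Neff=7.9452  idx=[0, 1, 2, 3, 4, 5, 6, 7]
step 3: w=[0.1661, 0.1661, 0.1661, 0.1404, 0.1404, 0.0737, 0.0737, 0.0737]  mean=-0.4297  Neff=7.2231  idx=[0, 1, 2, 2, 3, 4, 5, 7]

post_mean = -0.4297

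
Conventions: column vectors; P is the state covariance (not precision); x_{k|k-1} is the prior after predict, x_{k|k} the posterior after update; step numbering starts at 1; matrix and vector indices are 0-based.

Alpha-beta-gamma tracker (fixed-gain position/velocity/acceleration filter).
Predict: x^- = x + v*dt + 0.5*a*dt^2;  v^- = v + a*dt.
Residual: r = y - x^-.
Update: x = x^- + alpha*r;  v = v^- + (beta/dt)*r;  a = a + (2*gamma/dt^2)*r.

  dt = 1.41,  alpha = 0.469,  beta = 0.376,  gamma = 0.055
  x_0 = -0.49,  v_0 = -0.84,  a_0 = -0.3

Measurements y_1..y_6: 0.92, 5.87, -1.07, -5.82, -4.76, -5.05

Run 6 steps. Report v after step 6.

v_post = -2.1575

step 1: x_pred=-1.9726  r=2.8926  x^+=-0.6160  v^+=-0.4916  a^+=-0.1400
step 2: x_pred=-1.4483  r=7.3183  x^+=1.9840  v^+=1.2626  a^+=0.2650
step 3: x_pred=4.0276  r=-5.0976  x^+=1.6368  v^+=0.2768  a^+=-0.0171
step 4: x_pred=2.0102  r=-7.8302  x^+=-1.6622  v^+=-1.8353  a^+=-0.4503
step 5: x_pred=-4.6976  r=-0.0624  x^+=-4.7269  v^+=-2.4869  a^+=-0.4538
step 6: x_pred=-8.6845  r=3.6345  x^+=-6.9799  v^+=-2.1575  a^+=-0.2527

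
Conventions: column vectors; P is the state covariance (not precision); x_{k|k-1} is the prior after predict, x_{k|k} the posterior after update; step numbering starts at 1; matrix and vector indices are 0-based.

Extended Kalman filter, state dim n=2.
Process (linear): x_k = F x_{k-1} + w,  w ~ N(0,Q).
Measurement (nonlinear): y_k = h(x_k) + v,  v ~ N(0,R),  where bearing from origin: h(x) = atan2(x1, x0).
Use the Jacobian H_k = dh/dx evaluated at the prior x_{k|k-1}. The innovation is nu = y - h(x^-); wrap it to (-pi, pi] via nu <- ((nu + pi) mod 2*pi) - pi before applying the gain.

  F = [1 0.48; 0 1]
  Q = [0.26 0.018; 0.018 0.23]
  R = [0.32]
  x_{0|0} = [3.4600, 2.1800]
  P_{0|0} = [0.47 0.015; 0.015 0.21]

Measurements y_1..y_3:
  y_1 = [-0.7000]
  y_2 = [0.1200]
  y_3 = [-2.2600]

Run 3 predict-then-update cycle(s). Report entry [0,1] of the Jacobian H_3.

H_jac[0,1] = 0.1416

step 1: x^-=[4.5064, 2.1800]  P^-=[0.7928 0.1338; 0.1338 0.4400]  H_jac=[-0.0870 0.1798]  S=[0.3360]  K=[-0.1336; 0.2008]  nu=[-1.1506]  x^+=[4.6601, 1.9489]  P^+=[0.7868 0.1428; 0.1428 0.4264]
step 2: x^-=[5.5956, 1.9489]  P^-=[1.2821 0.3655; 0.3655 0.6564]  H_jac=[-0.0555 0.1594]  S=[0.3342]  K=[-0.0387; 0.2524]  nu=[-0.2152]  x^+=[5.6040, 1.8946]  P^+=[1.2816 0.3688; 0.3688 0.6352]
step 3: x^-=[6.5134, 1.8946]  P^-=[2.0420 0.6917; 0.6917 0.8652]  H_jac=[-0.0412 0.1416]  S=[0.3327]  K=[0.0415; 0.2825]  nu=[-2.5431]  x^+=[6.4077, 1.1763]  P^+=[2.0414 0.6877; 0.6877 0.8386]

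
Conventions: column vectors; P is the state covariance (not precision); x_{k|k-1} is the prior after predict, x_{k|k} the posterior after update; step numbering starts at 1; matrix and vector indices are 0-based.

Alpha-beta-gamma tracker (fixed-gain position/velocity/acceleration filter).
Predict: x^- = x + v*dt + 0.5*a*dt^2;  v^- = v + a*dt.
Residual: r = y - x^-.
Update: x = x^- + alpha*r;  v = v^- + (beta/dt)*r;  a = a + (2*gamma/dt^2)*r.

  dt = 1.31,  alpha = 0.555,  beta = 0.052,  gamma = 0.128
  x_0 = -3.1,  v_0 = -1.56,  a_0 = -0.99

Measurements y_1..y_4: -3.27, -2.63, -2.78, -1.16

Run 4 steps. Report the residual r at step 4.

step 1: x_pred=-5.9931  r=2.7231  x^+=-4.4818  v^+=-2.7488  a^+=-0.5838
step 2: x_pred=-8.5836  r=5.9536  x^+=-5.2794  v^+=-3.2772  a^+=0.3043
step 3: x_pred=-9.3114  r=6.5314  x^+=-5.6865  v^+=-2.6193  a^+=1.2787
step 4: x_pred=-8.0206  r=6.8606  x^+=-4.2130  v^+=-0.6719  a^+=2.3021

resid = 6.8606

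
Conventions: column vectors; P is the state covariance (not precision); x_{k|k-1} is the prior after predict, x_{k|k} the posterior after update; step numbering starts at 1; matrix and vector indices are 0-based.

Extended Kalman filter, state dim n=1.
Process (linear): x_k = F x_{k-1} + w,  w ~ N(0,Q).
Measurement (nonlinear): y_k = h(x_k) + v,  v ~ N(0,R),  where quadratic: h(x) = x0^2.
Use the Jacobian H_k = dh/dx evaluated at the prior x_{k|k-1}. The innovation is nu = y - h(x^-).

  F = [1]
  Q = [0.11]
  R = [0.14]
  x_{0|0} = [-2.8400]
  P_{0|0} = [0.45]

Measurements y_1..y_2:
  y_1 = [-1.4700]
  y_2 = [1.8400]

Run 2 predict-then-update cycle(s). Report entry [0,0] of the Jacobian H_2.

step 1: x^-=[-2.8400]  P^-=[0.5600]  H_jac=[-5.6800]  S=[18.2069]  K=[-0.1747]  nu=[-9.5356]  x^+=[-1.1741]  P^+=[0.0043]
step 2: x^-=[-1.1741]  P^-=[0.1143]  H_jac=[-2.3482]  S=[0.7703]  K=[-0.3485]  nu=[0.4615]  x^+=[-1.3349]  P^+=[0.0208]

H_jac[0,0] = -2.3482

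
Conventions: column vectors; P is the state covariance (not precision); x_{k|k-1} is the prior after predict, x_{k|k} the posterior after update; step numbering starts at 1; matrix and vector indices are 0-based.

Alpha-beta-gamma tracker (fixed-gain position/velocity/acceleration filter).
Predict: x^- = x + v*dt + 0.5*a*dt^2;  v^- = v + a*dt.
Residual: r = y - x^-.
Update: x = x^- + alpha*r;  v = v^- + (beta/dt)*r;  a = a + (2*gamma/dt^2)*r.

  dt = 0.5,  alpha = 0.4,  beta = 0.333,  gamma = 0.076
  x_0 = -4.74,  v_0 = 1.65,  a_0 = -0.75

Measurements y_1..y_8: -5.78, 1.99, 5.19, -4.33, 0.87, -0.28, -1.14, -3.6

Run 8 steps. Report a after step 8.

a_post = -5.0269

step 1: x_pred=-4.0088  r=-1.7713  x^+=-4.7172  v^+=0.0953  a^+=-1.8269
step 2: x_pred=-4.8979  r=6.8879  x^+=-2.1428  v^+=3.7693  a^+=2.3609
step 3: x_pred=0.0370  r=5.1530  x^+=2.0982  v^+=8.3816  a^+=5.4940
step 4: x_pred=6.9758  r=-11.3058  x^+=2.4535  v^+=3.5990  a^+=-1.3799
step 5: x_pred=4.0805  r=-3.2105  x^+=2.7963  v^+=0.7709  a^+=-3.3319
step 6: x_pred=2.7652  r=-3.0452  x^+=1.5471  v^+=-2.9232  a^+=-5.1834
step 7: x_pred=-0.5624  r=-0.5776  x^+=-0.7934  v^+=-5.8996  a^+=-5.5346
step 8: x_pred=-4.4350  r=0.8350  x^+=-4.1010  v^+=-8.1107  a^+=-5.0269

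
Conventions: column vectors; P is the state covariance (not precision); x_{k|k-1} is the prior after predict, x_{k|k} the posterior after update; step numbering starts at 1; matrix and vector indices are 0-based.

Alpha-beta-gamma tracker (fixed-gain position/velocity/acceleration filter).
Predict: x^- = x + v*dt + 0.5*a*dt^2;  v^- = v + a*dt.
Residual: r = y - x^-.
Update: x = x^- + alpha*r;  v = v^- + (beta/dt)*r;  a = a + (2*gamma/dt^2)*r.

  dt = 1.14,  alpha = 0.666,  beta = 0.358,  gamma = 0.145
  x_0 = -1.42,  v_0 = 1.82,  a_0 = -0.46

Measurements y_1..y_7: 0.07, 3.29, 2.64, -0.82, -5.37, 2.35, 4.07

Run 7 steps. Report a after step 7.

step 1: x_pred=0.3559  r=-0.2859  x^+=0.1655  v^+=1.2058  a^+=-0.5238
step 2: x_pred=1.1998  r=2.0902  x^+=2.5919  v^+=1.2651  a^+=-0.0574
step 3: x_pred=3.9968  r=-1.3568  x^+=3.0932  v^+=0.7736  a^+=-0.3601
step 4: x_pred=3.7411  r=-4.5611  x^+=0.7034  v^+=-1.0693  a^+=-1.3779
step 5: x_pred=-1.4109  r=-3.9591  x^+=-4.0477  v^+=-3.8834  a^+=-2.2614
step 6: x_pred=-9.9442  r=12.2942  x^+=-1.7562  v^+=-2.6005  a^+=0.4820
step 7: x_pred=-4.4076  r=8.4776  x^+=1.2385  v^+=0.6112  a^+=2.3738

a_post = 2.3738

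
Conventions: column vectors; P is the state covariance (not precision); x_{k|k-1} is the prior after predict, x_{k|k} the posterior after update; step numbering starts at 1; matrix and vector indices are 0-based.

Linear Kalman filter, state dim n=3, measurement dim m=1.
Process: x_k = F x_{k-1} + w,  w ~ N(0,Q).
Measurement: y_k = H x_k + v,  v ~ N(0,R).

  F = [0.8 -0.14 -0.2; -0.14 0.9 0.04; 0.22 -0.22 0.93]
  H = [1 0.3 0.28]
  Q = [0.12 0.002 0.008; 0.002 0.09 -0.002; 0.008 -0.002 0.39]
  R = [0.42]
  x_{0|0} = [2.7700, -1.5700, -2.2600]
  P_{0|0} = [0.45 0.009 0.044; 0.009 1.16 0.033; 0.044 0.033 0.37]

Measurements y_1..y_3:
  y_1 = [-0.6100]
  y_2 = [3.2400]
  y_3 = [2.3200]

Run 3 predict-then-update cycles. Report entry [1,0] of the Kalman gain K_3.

step 1: x^-=[2.8878, -1.8912, -1.1470]  P^-=[0.4313 -0.1943 0.0802; -0.1943 1.0386 -0.2077; 0.0802 -0.2077 0.7916]  S=[0.9002]  K=[0.4393; 0.0656; 0.2661]  nu=[-2.6093]  x^+=[1.7416, -2.0624, -1.8412]  P^+=[0.2576 -0.2203 -0.0250; -0.2203 1.0348 -0.2234; -0.0250 -0.2234 0.7278]
step 2: x^-=[2.0503, -2.1737, -0.8755]  P^-=[0.3791 -0.2860 -0.0029; -0.2860 0.9741 -0.4202; -0.0029 -0.4202 1.1846]  S=[0.7358]  K=[0.3975; -0.1514; 0.2756]  nu=[2.0869]  x^+=[2.8798, -2.4897, -0.3004]  P^+=[0.2628 -0.2417 -0.0835; -0.2417 0.9572 -0.3895; -0.0835 -0.3895 1.1287]
step 3: x^-=[2.7125, -2.6559, 0.9020]  P^-=[0.4112 -0.2686 -0.1011; -0.2686 0.9061 -0.5254; -0.1011 -0.5254 1.5739]  S=[0.7301]  K=[0.4140; -0.1970; 0.2493]  nu=[0.1517]  x^+=[2.7753, -2.6858, 0.9398]  P^+=[0.2860 -0.2090 -0.1764; -0.2090 0.8777 -0.4895; -0.1764 -0.4895 1.5285]

K[1,0] = -0.1970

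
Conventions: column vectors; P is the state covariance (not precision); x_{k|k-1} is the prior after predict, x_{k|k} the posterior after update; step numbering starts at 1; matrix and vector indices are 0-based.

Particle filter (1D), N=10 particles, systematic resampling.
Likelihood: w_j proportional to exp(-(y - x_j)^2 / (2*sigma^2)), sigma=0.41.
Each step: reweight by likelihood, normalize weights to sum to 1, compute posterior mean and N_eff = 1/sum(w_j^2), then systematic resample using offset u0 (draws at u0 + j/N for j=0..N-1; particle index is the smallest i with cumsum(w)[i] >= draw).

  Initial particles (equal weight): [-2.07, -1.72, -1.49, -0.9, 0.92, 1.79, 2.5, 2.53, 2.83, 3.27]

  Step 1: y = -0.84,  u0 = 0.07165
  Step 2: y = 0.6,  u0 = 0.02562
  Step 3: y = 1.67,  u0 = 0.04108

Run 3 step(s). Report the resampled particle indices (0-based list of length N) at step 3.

step 1: w=[0.0080, 0.0721, 0.2055, 0.7143, 0.0001, 0.0000, 0.0000, 0.0000, 0.0000, 0.0000]  mean=-1.0896  Neff=1.7931  idx=[1, 2, 2, 3, 3, 3, 3, 3, 3, 3]
step 2: w=[0.0000, 0.0003, 0.0003, 0.1428, 0.1428, 0.1428, 0.1428, 0.1428, 0.1428, 0.1428]  mean=-0.9003  Neff=7.0075  idx=[3, 3, 4, 5, 5, 6, 7, 8, 8, 9]
step 3: w=[0.1000, 0.1000, 0.1000, 0.1000, 0.1000, 0.1000, 0.1000, 0.1000, 0.1000, 0.1000]  mean=-0.9000  Neff=10.0000  idx=[0, 1, 2, 3, 4, 5, 6, 7, 8, 9]

resampled_idx = [0, 1, 2, 3, 4, 5, 6, 7, 8, 9]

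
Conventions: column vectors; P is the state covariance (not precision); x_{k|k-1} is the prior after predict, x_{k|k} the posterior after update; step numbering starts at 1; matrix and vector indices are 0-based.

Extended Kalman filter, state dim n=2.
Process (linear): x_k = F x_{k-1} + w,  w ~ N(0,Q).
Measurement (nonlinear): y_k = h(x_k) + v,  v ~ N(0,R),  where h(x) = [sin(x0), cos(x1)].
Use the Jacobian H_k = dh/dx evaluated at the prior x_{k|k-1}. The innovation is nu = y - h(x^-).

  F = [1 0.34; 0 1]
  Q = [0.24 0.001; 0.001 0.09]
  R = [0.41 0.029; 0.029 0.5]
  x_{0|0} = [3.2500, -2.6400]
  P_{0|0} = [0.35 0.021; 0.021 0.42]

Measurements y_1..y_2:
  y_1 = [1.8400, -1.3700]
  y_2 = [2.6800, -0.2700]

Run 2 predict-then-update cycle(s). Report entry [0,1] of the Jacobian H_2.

step 1: x^-=[2.3524, -2.6400]  P^-=[0.6528 0.1648; 0.1648 0.5100]  H_jac=[-0.7044 0.0000; 0.0000 0.4808]  S=[0.7339 -0.0268; -0.0268 0.6179]  K=[-0.6229 0.1012; -0.1439 0.3906]  nu=[1.1302, -0.4932]  x^+=[1.5985, -2.9953]  P^+=[0.3584 0.0677; 0.0677 0.3975]
step 2: x^-=[0.5801, -2.9953]  P^-=[0.6903 0.2038; 0.2038 0.4875]  H_jac=[0.8364 0.0000; 0.0000 0.1458]  S=[0.8929 0.0539; 0.0539 0.5104]  K=[0.6472 -0.0101; 0.1837 0.1199]  nu=[2.1319, 0.7193]  x^+=[1.9527, -2.5174]  P^+=[0.3169 0.0942; 0.0942 0.4477]

H_jac[0,1] = 0.0000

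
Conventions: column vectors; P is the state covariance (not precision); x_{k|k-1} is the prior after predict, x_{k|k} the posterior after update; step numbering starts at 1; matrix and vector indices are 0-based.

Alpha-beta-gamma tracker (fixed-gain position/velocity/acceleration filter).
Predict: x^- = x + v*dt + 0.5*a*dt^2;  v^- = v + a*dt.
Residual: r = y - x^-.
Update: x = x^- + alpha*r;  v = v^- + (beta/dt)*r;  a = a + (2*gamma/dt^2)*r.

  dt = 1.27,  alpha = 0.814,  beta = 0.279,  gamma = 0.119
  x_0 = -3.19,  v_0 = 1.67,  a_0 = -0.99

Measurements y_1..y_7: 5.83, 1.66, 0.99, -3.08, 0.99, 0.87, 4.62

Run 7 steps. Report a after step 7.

a_post = 1.3701

step 1: x_pred=-1.8675  r=7.6975  x^+=4.3983  v^+=2.1037  a^+=0.1458
step 2: x_pred=7.1876  r=-5.5276  x^+=2.6881  v^+=1.0746  a^+=-0.6698
step 3: x_pred=3.5127  r=-2.5227  x^+=1.4592  v^+=-0.3303  a^+=-1.0421
step 4: x_pred=0.1994  r=-3.2794  x^+=-2.4700  v^+=-2.3741  a^+=-1.5260
step 5: x_pred=-6.7158  r=7.7058  x^+=-0.4433  v^+=-2.6193  a^+=-0.3889
step 6: x_pred=-4.0834  r=4.9534  x^+=-0.0513  v^+=-2.0250  a^+=0.3420
step 7: x_pred=-2.3473  r=6.9673  x^+=3.3241  v^+=-0.0600  a^+=1.3701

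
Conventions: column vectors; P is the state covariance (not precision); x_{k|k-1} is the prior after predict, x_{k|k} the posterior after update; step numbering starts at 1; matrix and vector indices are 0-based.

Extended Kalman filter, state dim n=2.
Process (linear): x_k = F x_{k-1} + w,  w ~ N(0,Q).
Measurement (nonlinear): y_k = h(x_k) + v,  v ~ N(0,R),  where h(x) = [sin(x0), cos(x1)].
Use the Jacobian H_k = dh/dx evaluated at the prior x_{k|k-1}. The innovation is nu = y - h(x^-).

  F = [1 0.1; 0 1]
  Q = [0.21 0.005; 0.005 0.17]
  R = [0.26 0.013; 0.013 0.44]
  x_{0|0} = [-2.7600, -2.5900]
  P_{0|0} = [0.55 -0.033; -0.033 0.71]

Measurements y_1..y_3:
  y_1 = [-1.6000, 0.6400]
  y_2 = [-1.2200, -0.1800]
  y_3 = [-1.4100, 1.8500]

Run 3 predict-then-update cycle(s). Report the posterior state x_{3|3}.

step 1: x^-=[-3.0190, -2.5900]  P^-=[0.7605 0.0430; 0.0430 0.8800]  H_jac=[-0.9925 0.0000; 0.0000 0.5240]  S=[1.0091 -0.0094; -0.0094 0.6817]  K=[-0.7478 0.0228; -0.0360 0.6760]  nu=[-1.4777, 1.4917]  x^+=[-1.8800, -1.5284]  P^+=[0.1956 0.0006; 0.0006 0.5667]
step 2: x^-=[-2.0329, -1.5284]  P^-=[0.4114 0.0623; 0.0623 0.7367]  H_jac=[-0.4458 0.0000; 0.0000 0.9991]  S=[0.3418 -0.0147; -0.0147 1.1754]  K=[-0.5346 0.0462; -0.0542 0.6255]  nu=[-0.3249, -0.2224]  x^+=[-1.8695, -1.6499]  P^+=[0.3104 0.0134; 0.0134 0.2748]
step 3: x^-=[-2.0345, -1.6499]  P^-=[0.5259 0.0459; 0.0459 0.4448]  H_jac=[-0.4472 0.0000; 0.0000 0.9969]  S=[0.3652 -0.0075; -0.0075 0.8820]  K=[-0.6431 0.0464; -0.0459 0.5023]  nu=[-0.5156, 1.9290]  x^+=[-1.6134, -0.6572]  P^+=[0.3725 0.0121; 0.0121 0.2211]

x_post = [-1.6134, -0.6572]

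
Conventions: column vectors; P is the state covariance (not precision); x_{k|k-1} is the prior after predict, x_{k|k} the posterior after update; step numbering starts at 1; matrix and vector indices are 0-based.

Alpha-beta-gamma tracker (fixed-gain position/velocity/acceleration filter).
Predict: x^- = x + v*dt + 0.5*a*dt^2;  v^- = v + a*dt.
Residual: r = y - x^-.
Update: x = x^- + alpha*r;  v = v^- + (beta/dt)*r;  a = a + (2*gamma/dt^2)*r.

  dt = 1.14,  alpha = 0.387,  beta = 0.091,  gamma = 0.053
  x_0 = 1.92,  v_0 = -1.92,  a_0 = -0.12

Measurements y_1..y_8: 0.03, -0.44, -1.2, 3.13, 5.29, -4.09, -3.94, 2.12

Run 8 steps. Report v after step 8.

step 1: x_pred=-0.3468  r=0.3768  x^+=-0.2010  v^+=-2.0267  a^+=-0.0893
step 2: x_pred=-2.5694  r=2.1294  x^+=-1.7453  v^+=-1.9585  a^+=0.0844
step 3: x_pred=-3.9232  r=2.7232  x^+=-2.8693  v^+=-1.6449  a^+=0.3065
step 4: x_pred=-4.5453  r=7.6753  x^+=-1.5750  v^+=-0.6828  a^+=0.9326
step 5: x_pred=-1.7474  r=7.0374  x^+=0.9761  v^+=0.9421  a^+=1.5065
step 6: x_pred=3.0290  r=-7.1190  x^+=0.2740  v^+=2.0913  a^+=0.9259
step 7: x_pred=3.2597  r=-7.1997  x^+=0.4734  v^+=2.5721  a^+=0.3387
step 8: x_pred=3.6256  r=-1.5056  x^+=3.0430  v^+=2.8380  a^+=0.2159

v_post = 2.8380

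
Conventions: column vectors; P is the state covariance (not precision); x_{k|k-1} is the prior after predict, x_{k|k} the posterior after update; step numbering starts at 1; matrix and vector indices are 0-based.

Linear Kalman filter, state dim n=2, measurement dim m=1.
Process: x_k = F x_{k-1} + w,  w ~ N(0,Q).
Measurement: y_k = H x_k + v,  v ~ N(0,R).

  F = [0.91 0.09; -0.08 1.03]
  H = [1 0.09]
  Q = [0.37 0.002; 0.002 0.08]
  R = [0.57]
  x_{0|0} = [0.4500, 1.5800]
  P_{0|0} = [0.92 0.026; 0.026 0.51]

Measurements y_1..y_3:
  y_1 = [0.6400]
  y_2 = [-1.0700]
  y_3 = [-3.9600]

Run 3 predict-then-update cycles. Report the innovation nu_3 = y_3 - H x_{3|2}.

innov = [-3.8908]

step 1: x^-=[0.5517, 1.5914]  P^-=[1.1402 0.0065; 0.0065 0.6227]  S=[1.7165]  K=[0.6646; 0.0364]  nu=[-0.0549]  x^+=[0.5152, 1.5894]  P^+=[0.3820 -0.0351; -0.0351 0.6204]
step 2: x^-=[0.6119, 1.5959]  P^-=[0.6856 -0.0009; -0.0009 0.7464]  S=[1.2615]  K=[0.5434; 0.0525]  nu=[-1.8255]  x^+=[-0.3802, 1.5000]  P^+=[0.3131 -0.0369; -0.0369 0.7429]
step 3: x^-=[-0.2109, 1.5754]  P^-=[0.6292 0.0137; 0.0137 0.8762]  S=[1.2088]  K=[0.5216; 0.0766]  nu=[-3.8908]  x^+=[-2.2403, 1.2774]  P^+=[0.3004 -0.0346; -0.0346 0.8692]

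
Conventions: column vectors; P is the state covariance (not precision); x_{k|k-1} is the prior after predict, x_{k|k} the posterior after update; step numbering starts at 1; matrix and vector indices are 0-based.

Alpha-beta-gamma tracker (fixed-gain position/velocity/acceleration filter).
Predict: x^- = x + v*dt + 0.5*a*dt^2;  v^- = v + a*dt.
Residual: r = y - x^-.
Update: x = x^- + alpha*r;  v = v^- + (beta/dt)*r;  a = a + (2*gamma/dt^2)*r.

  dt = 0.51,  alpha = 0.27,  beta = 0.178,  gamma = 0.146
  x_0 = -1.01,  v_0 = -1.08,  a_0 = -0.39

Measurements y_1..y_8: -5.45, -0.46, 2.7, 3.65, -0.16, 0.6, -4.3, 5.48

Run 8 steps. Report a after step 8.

a_post = -28.3450

step 1: x_pred=-1.6115  r=-3.8385  x^+=-2.6479  v^+=-2.6186  a^+=-4.6993
step 2: x_pred=-4.5945  r=4.1345  x^+=-3.4782  v^+=-3.5722  a^+=-0.0576
step 3: x_pred=-5.3075  r=8.0075  x^+=-3.1455  v^+=-0.8068  a^+=8.9320
step 4: x_pred=-2.3954  r=6.0454  x^+=-0.7631  v^+=5.8585  a^+=15.7188
step 5: x_pred=4.2689  r=-4.4289  x^+=3.0731  v^+=12.3292  a^+=10.7467
step 6: x_pred=10.7586  r=-10.1586  x^+=8.0158  v^+=14.2645  a^+=-0.6579
step 7: x_pred=15.2051  r=-19.5051  x^+=9.9387  v^+=7.1213  a^+=-22.5552
step 8: x_pred=10.6373  r=-5.1573  x^+=9.2448  v^+=-6.1819  a^+=-28.3450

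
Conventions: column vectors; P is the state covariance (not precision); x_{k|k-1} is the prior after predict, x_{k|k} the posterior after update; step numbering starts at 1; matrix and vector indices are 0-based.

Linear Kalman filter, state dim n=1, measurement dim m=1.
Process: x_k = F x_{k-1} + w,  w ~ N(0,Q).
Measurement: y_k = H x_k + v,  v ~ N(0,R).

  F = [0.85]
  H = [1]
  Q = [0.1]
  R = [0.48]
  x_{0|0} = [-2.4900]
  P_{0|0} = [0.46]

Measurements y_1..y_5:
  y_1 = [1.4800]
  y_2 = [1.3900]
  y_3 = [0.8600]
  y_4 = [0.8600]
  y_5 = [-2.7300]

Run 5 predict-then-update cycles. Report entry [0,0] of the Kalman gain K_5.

K[0,0] = 0.2999

step 1: x^-=[-2.1165]  P^-=[0.4324]  S=[0.9123]  K=[0.4739]  nu=[3.5965]  x^+=[-0.4122]  P^+=[0.2275]
step 2: x^-=[-0.3503]  P^-=[0.2643]  S=[0.7443]  K=[0.3551]  nu=[1.7403]  x^+=[0.2677]  P^+=[0.1705]
step 3: x^-=[0.2276]  P^-=[0.2232]  S=[0.7032]  K=[0.3174]  nu=[0.6324]  x^+=[0.4283]  P^+=[0.1523]
step 4: x^-=[0.3640]  P^-=[0.2101]  S=[0.6901]  K=[0.3044]  nu=[0.4960]  x^+=[0.5150]  P^+=[0.1461]
step 5: x^-=[0.4378]  P^-=[0.2056]  S=[0.6856]  K=[0.2999]  nu=[-3.1678]  x^+=[-0.5121]  P^+=[0.1439]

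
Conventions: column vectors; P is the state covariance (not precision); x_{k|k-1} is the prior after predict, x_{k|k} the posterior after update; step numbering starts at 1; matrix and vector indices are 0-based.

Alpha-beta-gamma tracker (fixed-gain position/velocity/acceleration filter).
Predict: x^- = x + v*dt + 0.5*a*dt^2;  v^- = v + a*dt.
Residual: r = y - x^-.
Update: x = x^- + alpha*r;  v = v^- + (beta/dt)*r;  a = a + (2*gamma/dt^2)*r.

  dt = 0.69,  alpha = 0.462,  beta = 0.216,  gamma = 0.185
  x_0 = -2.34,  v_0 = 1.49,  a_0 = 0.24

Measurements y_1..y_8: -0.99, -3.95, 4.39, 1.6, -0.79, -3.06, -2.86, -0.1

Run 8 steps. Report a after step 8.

a_post = -0.5200

step 1: x_pred=-1.2548  r=0.2648  x^+=-1.1324  v^+=1.7385  a^+=0.4458
step 2: x_pred=0.1732  r=-4.1232  x^+=-1.7317  v^+=0.7553  a^+=-2.7586
step 3: x_pred=-1.8672  r=6.2572  x^+=1.0236  v^+=0.8107  a^+=2.1042
step 4: x_pred=2.0839  r=-0.4839  x^+=1.8603  v^+=2.1111  a^+=1.7282
step 5: x_pred=3.7284  r=-4.5184  x^+=1.6409  v^+=1.8891  a^+=-1.7833
step 6: x_pred=2.5198  r=-5.5798  x^+=-0.0581  v^+=-1.0881  a^+=-6.1196
step 7: x_pred=-2.2656  r=-0.5944  x^+=-2.5402  v^+=-5.4967  a^+=-6.5815
step 8: x_pred=-7.8997  r=7.7997  x^+=-4.2962  v^+=-7.5963  a^+=-0.5200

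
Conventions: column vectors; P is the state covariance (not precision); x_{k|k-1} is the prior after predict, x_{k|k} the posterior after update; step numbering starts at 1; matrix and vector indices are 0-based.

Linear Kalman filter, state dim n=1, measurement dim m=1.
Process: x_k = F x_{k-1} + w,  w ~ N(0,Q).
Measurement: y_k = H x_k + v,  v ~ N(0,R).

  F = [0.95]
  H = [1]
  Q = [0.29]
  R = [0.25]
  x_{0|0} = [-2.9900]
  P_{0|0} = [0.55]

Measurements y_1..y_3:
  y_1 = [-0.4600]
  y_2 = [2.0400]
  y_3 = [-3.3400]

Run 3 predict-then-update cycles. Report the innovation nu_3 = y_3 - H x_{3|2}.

innov = [-4.2686]

step 1: x^-=[-2.8405]  P^-=[0.7864]  S=[1.0364]  K=[0.7588]  nu=[2.3805]  x^+=[-1.0342]  P^+=[0.1897]
step 2: x^-=[-0.9825]  P^-=[0.4612]  S=[0.7112]  K=[0.6485]  nu=[3.0225]  x^+=[0.9775]  P^+=[0.1621]
step 3: x^-=[0.9286]  P^-=[0.4363]  S=[0.6863]  K=[0.6357]  nu=[-4.2686]  x^+=[-1.7851]  P^+=[0.1589]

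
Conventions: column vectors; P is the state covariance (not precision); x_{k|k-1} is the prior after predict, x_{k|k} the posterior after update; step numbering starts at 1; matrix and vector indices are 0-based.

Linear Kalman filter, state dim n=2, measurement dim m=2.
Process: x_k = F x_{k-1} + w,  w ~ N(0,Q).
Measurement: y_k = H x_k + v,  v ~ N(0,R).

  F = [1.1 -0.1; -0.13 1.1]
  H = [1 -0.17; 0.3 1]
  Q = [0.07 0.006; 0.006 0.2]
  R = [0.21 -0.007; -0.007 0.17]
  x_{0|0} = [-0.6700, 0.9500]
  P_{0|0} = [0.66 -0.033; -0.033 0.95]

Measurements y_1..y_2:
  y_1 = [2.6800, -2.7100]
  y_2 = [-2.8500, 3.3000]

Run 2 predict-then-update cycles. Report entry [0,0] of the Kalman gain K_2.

K[0,0] = 0.5562

step 1: x^-=[-0.8320, 1.1321]  P^-=[0.8854 -0.2332; -0.2332 1.3701]  S=[1.2143 -0.1957; -0.1957 1.4798]  K=[0.7820 0.1253; -0.2476 0.8458]  nu=[3.7045, -3.5925]  x^+=[1.6148, -2.8238]  P^+=[0.1580 -0.0316; -0.0316 0.1550]
step 2: x^-=[2.0587, -3.3161]  P^-=[0.2696 -0.0723; -0.0723 0.3992]  S=[0.5157 -0.0625; -0.0625 0.5502]  K=[0.5562 0.0789; -0.1911 0.6646]  nu=[-5.4724, 5.9985]  x^+=[-0.5116, 1.7160]  P^+=[0.1122 -0.0241; -0.0241 0.1215]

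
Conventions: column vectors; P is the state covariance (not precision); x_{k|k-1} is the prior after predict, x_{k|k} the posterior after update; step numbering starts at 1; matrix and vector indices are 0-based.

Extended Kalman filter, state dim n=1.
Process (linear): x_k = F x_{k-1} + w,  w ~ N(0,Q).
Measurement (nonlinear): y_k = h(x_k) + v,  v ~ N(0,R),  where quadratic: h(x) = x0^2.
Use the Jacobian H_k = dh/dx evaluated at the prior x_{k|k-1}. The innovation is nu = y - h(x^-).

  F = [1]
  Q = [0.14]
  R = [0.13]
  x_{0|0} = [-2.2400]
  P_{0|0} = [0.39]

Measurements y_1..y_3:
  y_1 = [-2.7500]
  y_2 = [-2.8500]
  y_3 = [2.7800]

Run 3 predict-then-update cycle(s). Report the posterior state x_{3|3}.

step 1: x^-=[-2.2400]  P^-=[0.5300]  H_jac=[-4.4800]  S=[10.7673]  K=[-0.2205]  nu=[-7.7676]  x^+=[-0.5271]  P^+=[0.0064]
step 2: x^-=[-0.5271]  P^-=[0.1464]  H_jac=[-1.0542]  S=[0.2927]  K=[-0.5273]  nu=[-3.1278]  x^+=[1.1221]  P^+=[0.0650]
step 3: x^-=[1.1221]  P^-=[0.2050]  H_jac=[2.2443]  S=[1.1627]  K=[0.3958]  nu=[1.5208]  x^+=[1.7240]  P^+=[0.0229]

x_post = [1.7240]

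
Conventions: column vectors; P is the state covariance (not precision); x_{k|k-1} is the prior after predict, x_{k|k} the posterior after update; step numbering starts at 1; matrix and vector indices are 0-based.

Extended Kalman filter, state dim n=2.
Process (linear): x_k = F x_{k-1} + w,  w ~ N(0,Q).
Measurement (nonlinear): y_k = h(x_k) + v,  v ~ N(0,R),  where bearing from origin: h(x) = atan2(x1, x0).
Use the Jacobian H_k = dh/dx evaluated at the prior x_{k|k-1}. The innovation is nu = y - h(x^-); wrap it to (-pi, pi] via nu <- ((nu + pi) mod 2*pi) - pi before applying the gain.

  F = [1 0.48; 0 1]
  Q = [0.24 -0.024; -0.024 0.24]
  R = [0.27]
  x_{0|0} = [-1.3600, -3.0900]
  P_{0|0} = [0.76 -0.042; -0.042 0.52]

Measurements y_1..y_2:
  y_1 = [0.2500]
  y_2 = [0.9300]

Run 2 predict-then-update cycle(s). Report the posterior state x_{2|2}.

x_post = [-5.0762, -3.3830]

step 1: x^-=[-2.8432, -3.0900]  P^-=[1.0795 0.1836; 0.1836 0.7600]  H_jac=[0.1753 -0.1613]  S=[0.3125]  K=[0.5106; -0.2892]  nu=[2.5646]  x^+=[-1.5338, -3.8316]  P^+=[0.9980 0.2297; 0.2297 0.7339]
step 2: x^-=[-3.3729, -3.8316]  P^-=[1.6276 0.5580; 0.5580 0.9739]  H_jac=[0.1470 -0.1294]  S=[0.3003]  K=[0.5565; -0.1466]  nu=[-3.0606]  x^+=[-5.0762, -3.3830]  P^+=[1.5347 0.5825; 0.5825 0.9674]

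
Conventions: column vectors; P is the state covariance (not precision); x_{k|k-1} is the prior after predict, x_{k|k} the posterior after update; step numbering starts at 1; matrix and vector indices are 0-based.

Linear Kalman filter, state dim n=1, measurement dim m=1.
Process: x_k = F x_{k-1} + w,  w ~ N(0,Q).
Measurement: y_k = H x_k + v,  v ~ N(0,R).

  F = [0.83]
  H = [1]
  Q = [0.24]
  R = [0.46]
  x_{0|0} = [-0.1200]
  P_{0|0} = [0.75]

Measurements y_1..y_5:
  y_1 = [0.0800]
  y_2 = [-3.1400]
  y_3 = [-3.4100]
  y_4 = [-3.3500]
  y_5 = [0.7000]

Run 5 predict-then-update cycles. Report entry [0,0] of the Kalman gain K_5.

step 1: x^-=[-0.0996]  P^-=[0.7567]  S=[1.2167]  K=[0.6219]  nu=[0.1796]  x^+=[0.0121]  P^+=[0.2861]
step 2: x^-=[0.0100]  P^-=[0.4371]  S=[0.8971]  K=[0.4872]  nu=[-3.1500]  x^+=[-1.5247]  P^+=[0.2241]
step 3: x^-=[-1.2655]  P^-=[0.3944]  S=[0.8544]  K=[0.4616]  nu=[-2.1445]  x^+=[-2.2554]  P^+=[0.2123]
step 4: x^-=[-1.8720]  P^-=[0.3863]  S=[0.8463]  K=[0.4564]  nu=[-1.4780]  x^+=[-2.5466]  P^+=[0.2100]
step 5: x^-=[-2.1137]  P^-=[0.3846]  S=[0.8446]  K=[0.4554]  nu=[2.8137]  x^+=[-0.8324]  P^+=[0.2095]

K[0,0] = 0.4554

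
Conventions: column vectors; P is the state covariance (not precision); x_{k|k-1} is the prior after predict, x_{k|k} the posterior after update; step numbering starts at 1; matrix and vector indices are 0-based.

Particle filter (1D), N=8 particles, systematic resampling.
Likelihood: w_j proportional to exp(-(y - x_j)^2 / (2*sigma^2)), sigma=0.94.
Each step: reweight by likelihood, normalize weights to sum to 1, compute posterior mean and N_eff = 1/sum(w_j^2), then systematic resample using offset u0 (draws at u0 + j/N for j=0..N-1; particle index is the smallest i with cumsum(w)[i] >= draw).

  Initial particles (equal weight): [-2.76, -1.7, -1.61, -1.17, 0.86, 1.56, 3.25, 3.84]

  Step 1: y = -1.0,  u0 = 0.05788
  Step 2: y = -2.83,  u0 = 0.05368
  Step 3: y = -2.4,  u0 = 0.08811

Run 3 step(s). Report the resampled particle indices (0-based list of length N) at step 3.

step 1: w=[0.0599, 0.2622, 0.2802, 0.3403, 0.0488, 0.0085, 0.0000, 0.0000]  mean=-1.4052  Neff=3.7157  idx=[0, 1, 1, 2, 2, 3, 3, 3]
step 2: w=[0.2882, 0.1403, 0.1403, 0.1245, 0.1245, 0.0608, 0.0608, 0.0608]  mean=-1.8864  Neff=6.0801  idx=[0, 0, 1, 2, 2, 3, 4, 6]
step 3: w=[0.1559, 0.1559, 0.1271, 0.1271, 0.1271, 0.1178, 0.1178, 0.0713]  mean=-1.9715  Neff=7.6976  idx=[0, 1, 2, 3, 4, 5, 6, 7]

resampled_idx = [0, 1, 2, 3, 4, 5, 6, 7]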